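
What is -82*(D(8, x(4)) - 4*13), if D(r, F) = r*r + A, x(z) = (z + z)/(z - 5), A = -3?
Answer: -738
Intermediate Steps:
x(z) = 2*z/(-5 + z) (x(z) = (2*z)/(-5 + z) = 2*z/(-5 + z))
D(r, F) = -3 + r² (D(r, F) = r*r - 3 = r² - 3 = -3 + r²)
-82*(D(8, x(4)) - 4*13) = -82*((-3 + 8²) - 4*13) = -82*((-3 + 64) - 52) = -82*(61 - 52) = -82*9 = -738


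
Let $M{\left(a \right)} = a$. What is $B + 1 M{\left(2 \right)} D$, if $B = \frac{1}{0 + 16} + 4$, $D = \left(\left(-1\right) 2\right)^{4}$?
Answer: $\frac{577}{16} \approx 36.063$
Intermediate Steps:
$D = 16$ ($D = \left(-2\right)^{4} = 16$)
$B = \frac{65}{16}$ ($B = \frac{1}{16} + 4 = \frac{65}{16} \approx 4.0625$)
$B + 1 M{\left(2 \right)} D = \frac{65}{16} + 1 \cdot 2 \cdot 16 = \frac{65}{16} + 2 \cdot 16 = \frac{65}{16} + 32 = \frac{577}{16}$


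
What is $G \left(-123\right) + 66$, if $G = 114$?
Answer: $-13956$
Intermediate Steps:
$G \left(-123\right) + 66 = 114 \left(-123\right) + 66 = -14022 + 66 = -13956$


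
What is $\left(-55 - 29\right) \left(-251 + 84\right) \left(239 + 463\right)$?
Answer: $9847656$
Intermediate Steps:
$\left(-55 - 29\right) \left(-251 + 84\right) \left(239 + 463\right) = \left(-84\right) \left(-167\right) 702 = 14028 \cdot 702 = 9847656$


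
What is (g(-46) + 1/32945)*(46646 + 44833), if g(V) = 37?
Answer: 111509790714/32945 ≈ 3.3847e+6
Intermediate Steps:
(g(-46) + 1/32945)*(46646 + 44833) = (37 + 1/32945)*(46646 + 44833) = (37 + 1/32945)*91479 = (1218966/32945)*91479 = 111509790714/32945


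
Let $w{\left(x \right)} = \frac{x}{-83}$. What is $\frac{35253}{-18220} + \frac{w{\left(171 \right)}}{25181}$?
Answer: $- \frac{73682696439}{38080219060} \approx -1.9349$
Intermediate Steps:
$w{\left(x \right)} = - \frac{x}{83}$ ($w{\left(x \right)} = x \left(- \frac{1}{83}\right) = - \frac{x}{83}$)
$\frac{35253}{-18220} + \frac{w{\left(171 \right)}}{25181} = \frac{35253}{-18220} + \frac{\left(- \frac{1}{83}\right) 171}{25181} = 35253 \left(- \frac{1}{18220}\right) - \frac{171}{2090023} = - \frac{35253}{18220} - \frac{171}{2090023} = - \frac{73682696439}{38080219060}$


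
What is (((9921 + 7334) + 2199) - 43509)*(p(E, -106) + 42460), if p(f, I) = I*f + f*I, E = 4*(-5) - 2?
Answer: -1133567820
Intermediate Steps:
E = -22 (E = -20 - 2 = -22)
p(f, I) = 2*I*f (p(f, I) = I*f + I*f = 2*I*f)
(((9921 + 7334) + 2199) - 43509)*(p(E, -106) + 42460) = (((9921 + 7334) + 2199) - 43509)*(2*(-106)*(-22) + 42460) = ((17255 + 2199) - 43509)*(4664 + 42460) = (19454 - 43509)*47124 = -24055*47124 = -1133567820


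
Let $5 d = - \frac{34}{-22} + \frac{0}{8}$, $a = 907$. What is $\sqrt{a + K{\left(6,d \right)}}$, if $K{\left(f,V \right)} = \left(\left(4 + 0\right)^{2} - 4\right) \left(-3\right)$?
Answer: $\sqrt{871} \approx 29.513$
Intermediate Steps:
$d = \frac{17}{55}$ ($d = \frac{- \frac{34}{-22} + \frac{0}{8}}{5} = \frac{\left(-34\right) \left(- \frac{1}{22}\right) + 0 \cdot \frac{1}{8}}{5} = \frac{\frac{17}{11} + 0}{5} = \frac{1}{5} \cdot \frac{17}{11} = \frac{17}{55} \approx 0.30909$)
$K{\left(f,V \right)} = -36$ ($K{\left(f,V \right)} = \left(4^{2} - 4\right) \left(-3\right) = \left(16 - 4\right) \left(-3\right) = 12 \left(-3\right) = -36$)
$\sqrt{a + K{\left(6,d \right)}} = \sqrt{907 - 36} = \sqrt{871}$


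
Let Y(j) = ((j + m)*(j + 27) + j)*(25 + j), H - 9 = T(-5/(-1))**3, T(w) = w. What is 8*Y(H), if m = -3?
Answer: 26998200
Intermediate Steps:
H = 134 (H = 9 + (-5/(-1))**3 = 9 + (-5*(-1))**3 = 9 + 5**3 = 9 + 125 = 134)
Y(j) = (25 + j)*(j + (-3 + j)*(27 + j)) (Y(j) = ((j - 3)*(j + 27) + j)*(25 + j) = ((-3 + j)*(27 + j) + j)*(25 + j) = (j + (-3 + j)*(27 + j))*(25 + j) = (25 + j)*(j + (-3 + j)*(27 + j)))
8*Y(H) = 8*(-2025 + 134**3 + 50*134**2 + 544*134) = 8*(-2025 + 2406104 + 50*17956 + 72896) = 8*(-2025 + 2406104 + 897800 + 72896) = 8*3374775 = 26998200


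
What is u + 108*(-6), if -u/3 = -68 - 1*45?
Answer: -309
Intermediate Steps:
u = 339 (u = -3*(-68 - 1*45) = -3*(-68 - 45) = -3*(-113) = 339)
u + 108*(-6) = 339 + 108*(-6) = 339 - 648 = -309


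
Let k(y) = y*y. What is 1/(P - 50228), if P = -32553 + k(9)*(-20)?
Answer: -1/84401 ≈ -1.1848e-5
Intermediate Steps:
k(y) = y²
P = -34173 (P = -32553 + 9²*(-20) = -32553 + 81*(-20) = -32553 - 1620 = -34173)
1/(P - 50228) = 1/(-34173 - 50228) = 1/(-84401) = -1/84401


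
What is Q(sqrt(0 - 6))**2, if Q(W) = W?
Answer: -6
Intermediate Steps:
Q(sqrt(0 - 6))**2 = (sqrt(0 - 6))**2 = (sqrt(-6))**2 = (I*sqrt(6))**2 = -6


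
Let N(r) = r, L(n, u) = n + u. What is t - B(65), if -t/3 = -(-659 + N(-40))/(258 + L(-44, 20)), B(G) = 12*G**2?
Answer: -1318433/26 ≈ -50709.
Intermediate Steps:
t = -233/26 (t = -(-3)*(-659 - 40)/(258 + (-44 + 20)) = -(-3)*(-699/(258 - 24)) = -(-3)*(-699/234) = -(-3)*(-699*1/234) = -(-3)*(-233)/78 = -3*233/78 = -233/26 ≈ -8.9615)
t - B(65) = -233/26 - 12*65**2 = -233/26 - 12*4225 = -233/26 - 1*50700 = -233/26 - 50700 = -1318433/26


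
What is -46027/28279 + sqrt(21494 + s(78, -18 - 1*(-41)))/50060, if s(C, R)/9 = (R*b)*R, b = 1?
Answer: -46027/28279 + sqrt(26255)/50060 ≈ -1.6244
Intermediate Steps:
s(C, R) = 9*R**2 (s(C, R) = 9*((R*1)*R) = 9*(R*R) = 9*R**2)
-46027/28279 + sqrt(21494 + s(78, -18 - 1*(-41)))/50060 = -46027/28279 + sqrt(21494 + 9*(-18 - 1*(-41))**2)/50060 = -46027*1/28279 + sqrt(21494 + 9*(-18 + 41)**2)*(1/50060) = -46027/28279 + sqrt(21494 + 9*23**2)*(1/50060) = -46027/28279 + sqrt(21494 + 9*529)*(1/50060) = -46027/28279 + sqrt(21494 + 4761)*(1/50060) = -46027/28279 + sqrt(26255)*(1/50060) = -46027/28279 + sqrt(26255)/50060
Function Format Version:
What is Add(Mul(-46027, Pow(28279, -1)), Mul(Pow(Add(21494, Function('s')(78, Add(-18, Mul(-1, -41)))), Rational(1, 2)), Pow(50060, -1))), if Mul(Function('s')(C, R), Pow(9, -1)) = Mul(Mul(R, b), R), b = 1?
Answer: Add(Rational(-46027, 28279), Mul(Rational(1, 50060), Pow(26255, Rational(1, 2)))) ≈ -1.6244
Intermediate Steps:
Function('s')(C, R) = Mul(9, Pow(R, 2)) (Function('s')(C, R) = Mul(9, Mul(Mul(R, 1), R)) = Mul(9, Mul(R, R)) = Mul(9, Pow(R, 2)))
Add(Mul(-46027, Pow(28279, -1)), Mul(Pow(Add(21494, Function('s')(78, Add(-18, Mul(-1, -41)))), Rational(1, 2)), Pow(50060, -1))) = Add(Mul(-46027, Pow(28279, -1)), Mul(Pow(Add(21494, Mul(9, Pow(Add(-18, Mul(-1, -41)), 2))), Rational(1, 2)), Pow(50060, -1))) = Add(Mul(-46027, Rational(1, 28279)), Mul(Pow(Add(21494, Mul(9, Pow(Add(-18, 41), 2))), Rational(1, 2)), Rational(1, 50060))) = Add(Rational(-46027, 28279), Mul(Pow(Add(21494, Mul(9, Pow(23, 2))), Rational(1, 2)), Rational(1, 50060))) = Add(Rational(-46027, 28279), Mul(Pow(Add(21494, Mul(9, 529)), Rational(1, 2)), Rational(1, 50060))) = Add(Rational(-46027, 28279), Mul(Pow(Add(21494, 4761), Rational(1, 2)), Rational(1, 50060))) = Add(Rational(-46027, 28279), Mul(Pow(26255, Rational(1, 2)), Rational(1, 50060))) = Add(Rational(-46027, 28279), Mul(Rational(1, 50060), Pow(26255, Rational(1, 2))))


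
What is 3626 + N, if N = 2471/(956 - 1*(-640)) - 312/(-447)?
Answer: 123258781/33972 ≈ 3628.2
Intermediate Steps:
N = 76309/33972 (N = 2471/(956 + 640) - 312*(-1/447) = 2471/1596 + 104/149 = 2471*(1/1596) + 104/149 = 353/228 + 104/149 = 76309/33972 ≈ 2.2462)
3626 + N = 3626 + 76309/33972 = 123258781/33972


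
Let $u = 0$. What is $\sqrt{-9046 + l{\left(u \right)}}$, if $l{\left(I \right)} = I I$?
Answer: $i \sqrt{9046} \approx 95.11 i$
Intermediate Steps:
$l{\left(I \right)} = I^{2}$
$\sqrt{-9046 + l{\left(u \right)}} = \sqrt{-9046 + 0^{2}} = \sqrt{-9046 + 0} = \sqrt{-9046} = i \sqrt{9046}$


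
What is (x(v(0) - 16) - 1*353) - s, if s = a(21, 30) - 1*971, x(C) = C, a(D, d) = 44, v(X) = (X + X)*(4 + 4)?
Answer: 558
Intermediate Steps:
v(X) = 16*X (v(X) = (2*X)*8 = 16*X)
s = -927 (s = 44 - 1*971 = 44 - 971 = -927)
(x(v(0) - 16) - 1*353) - s = ((16*0 - 16) - 1*353) - 1*(-927) = ((0 - 16) - 353) + 927 = (-16 - 353) + 927 = -369 + 927 = 558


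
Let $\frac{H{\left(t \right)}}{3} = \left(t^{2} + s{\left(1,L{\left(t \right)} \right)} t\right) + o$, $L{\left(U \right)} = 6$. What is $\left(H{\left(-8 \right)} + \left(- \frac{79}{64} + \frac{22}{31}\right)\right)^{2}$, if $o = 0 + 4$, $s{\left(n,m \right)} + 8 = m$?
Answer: $\frac{248928151329}{3936256} \approx 63240.0$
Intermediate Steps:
$s{\left(n,m \right)} = -8 + m$
$o = 4$
$H{\left(t \right)} = 12 - 6 t + 3 t^{2}$ ($H{\left(t \right)} = 3 \left(\left(t^{2} + \left(-8 + 6\right) t\right) + 4\right) = 3 \left(\left(t^{2} - 2 t\right) + 4\right) = 3 \left(4 + t^{2} - 2 t\right) = 12 - 6 t + 3 t^{2}$)
$\left(H{\left(-8 \right)} + \left(- \frac{79}{64} + \frac{22}{31}\right)\right)^{2} = \left(\left(12 - -48 + 3 \left(-8\right)^{2}\right) + \left(- \frac{79}{64} + \frac{22}{31}\right)\right)^{2} = \left(\left(12 + 48 + 3 \cdot 64\right) + \left(\left(-79\right) \frac{1}{64} + 22 \cdot \frac{1}{31}\right)\right)^{2} = \left(\left(12 + 48 + 192\right) + \left(- \frac{79}{64} + \frac{22}{31}\right)\right)^{2} = \left(252 - \frac{1041}{1984}\right)^{2} = \left(\frac{498927}{1984}\right)^{2} = \frac{248928151329}{3936256}$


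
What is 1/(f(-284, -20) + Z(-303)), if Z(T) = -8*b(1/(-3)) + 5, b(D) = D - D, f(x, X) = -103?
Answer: -1/98 ≈ -0.010204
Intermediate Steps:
b(D) = 0
Z(T) = 5 (Z(T) = -8*0 + 5 = 0 + 5 = 5)
1/(f(-284, -20) + Z(-303)) = 1/(-103 + 5) = 1/(-98) = -1/98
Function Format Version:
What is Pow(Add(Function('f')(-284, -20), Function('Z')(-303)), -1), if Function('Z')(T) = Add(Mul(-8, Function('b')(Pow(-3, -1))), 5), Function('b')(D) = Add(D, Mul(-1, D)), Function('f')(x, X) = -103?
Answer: Rational(-1, 98) ≈ -0.010204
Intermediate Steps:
Function('b')(D) = 0
Function('Z')(T) = 5 (Function('Z')(T) = Add(Mul(-8, 0), 5) = Add(0, 5) = 5)
Pow(Add(Function('f')(-284, -20), Function('Z')(-303)), -1) = Pow(Add(-103, 5), -1) = Pow(-98, -1) = Rational(-1, 98)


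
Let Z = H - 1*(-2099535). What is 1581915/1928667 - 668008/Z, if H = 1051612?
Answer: 1232160573723/2025837743683 ≈ 0.60822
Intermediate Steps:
Z = 3151147 (Z = 1051612 - 1*(-2099535) = 1051612 + 2099535 = 3151147)
1581915/1928667 - 668008/Z = 1581915/1928667 - 668008/3151147 = 1581915*(1/1928667) - 668008*1/3151147 = 527305/642889 - 668008/3151147 = 1232160573723/2025837743683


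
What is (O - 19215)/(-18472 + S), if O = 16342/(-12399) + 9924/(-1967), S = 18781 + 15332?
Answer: -468786618485/381465736953 ≈ -1.2289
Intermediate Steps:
S = 34113
O = -155192390/24388833 (O = 16342*(-1/12399) + 9924*(-1/1967) = -16342/12399 - 9924/1967 = -155192390/24388833 ≈ -6.3633)
(O - 19215)/(-18472 + S) = (-155192390/24388833 - 19215)/(-18472 + 34113) = -468786618485/24388833/15641 = -468786618485/24388833*1/15641 = -468786618485/381465736953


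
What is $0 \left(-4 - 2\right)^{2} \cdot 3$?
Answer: $0$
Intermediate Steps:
$0 \left(-4 - 2\right)^{2} \cdot 3 = 0 \left(-6\right)^{2} \cdot 3 = 0 \cdot 36 \cdot 3 = 0 \cdot 108 = 0$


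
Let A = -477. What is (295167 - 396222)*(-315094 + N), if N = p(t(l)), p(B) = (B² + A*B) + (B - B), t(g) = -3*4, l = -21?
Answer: 31248833430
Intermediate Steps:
t(g) = -12
p(B) = B² - 477*B (p(B) = (B² - 477*B) + (B - B) = (B² - 477*B) + 0 = B² - 477*B)
N = 5868 (N = -12*(-477 - 12) = -12*(-489) = 5868)
(295167 - 396222)*(-315094 + N) = (295167 - 396222)*(-315094 + 5868) = -101055*(-309226) = 31248833430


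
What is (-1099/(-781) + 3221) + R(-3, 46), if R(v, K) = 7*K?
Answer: 2768182/781 ≈ 3544.4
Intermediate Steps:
(-1099/(-781) + 3221) + R(-3, 46) = (-1099/(-781) + 3221) + 7*46 = (-1099*(-1/781) + 3221) + 322 = (1099/781 + 3221) + 322 = 2516700/781 + 322 = 2768182/781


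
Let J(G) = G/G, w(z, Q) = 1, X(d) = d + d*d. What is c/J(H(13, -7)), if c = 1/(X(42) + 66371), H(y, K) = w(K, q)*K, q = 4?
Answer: 1/68177 ≈ 1.4668e-5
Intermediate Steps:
X(d) = d + d²
H(y, K) = K (H(y, K) = 1*K = K)
J(G) = 1
c = 1/68177 (c = 1/(42*(1 + 42) + 66371) = 1/(42*43 + 66371) = 1/(1806 + 66371) = 1/68177 ≈ 1.4668e-5)
c/J(H(13, -7)) = (1/68177)/1 = (1/68177)*1 = 1/68177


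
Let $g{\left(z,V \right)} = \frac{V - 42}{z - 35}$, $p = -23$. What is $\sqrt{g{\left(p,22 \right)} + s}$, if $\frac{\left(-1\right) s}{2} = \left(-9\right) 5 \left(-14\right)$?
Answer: $\frac{i \sqrt{1059370}}{29} \approx 35.492 i$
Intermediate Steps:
$s = -1260$ ($s = - 2 \left(-9\right) 5 \left(-14\right) = - 2 \left(\left(-45\right) \left(-14\right)\right) = \left(-2\right) 630 = -1260$)
$g{\left(z,V \right)} = \frac{-42 + V}{-35 + z}$
$\sqrt{g{\left(p,22 \right)} + s} = \sqrt{\frac{-42 + 22}{-35 - 23} - 1260} = \sqrt{\frac{1}{-58} \left(-20\right) - 1260} = \sqrt{\left(- \frac{1}{58}\right) \left(-20\right) - 1260} = \sqrt{\frac{10}{29} - 1260} = \sqrt{- \frac{36530}{29}} = \frac{i \sqrt{1059370}}{29}$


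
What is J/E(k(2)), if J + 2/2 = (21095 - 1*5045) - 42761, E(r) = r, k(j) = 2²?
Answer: -6678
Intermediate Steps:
k(j) = 4
J = -26712 (J = -1 + ((21095 - 1*5045) - 42761) = -1 + ((21095 - 5045) - 42761) = -1 + (16050 - 42761) = -1 - 26711 = -26712)
J/E(k(2)) = -26712/4 = -26712*¼ = -6678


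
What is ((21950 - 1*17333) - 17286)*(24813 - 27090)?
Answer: 28847313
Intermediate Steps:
((21950 - 1*17333) - 17286)*(24813 - 27090) = ((21950 - 17333) - 17286)*(-2277) = (4617 - 17286)*(-2277) = -12669*(-2277) = 28847313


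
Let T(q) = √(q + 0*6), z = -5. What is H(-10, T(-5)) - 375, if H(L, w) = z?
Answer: -380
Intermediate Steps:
T(q) = √q (T(q) = √(q + 0) = √q)
H(L, w) = -5
H(-10, T(-5)) - 375 = -5 - 375 = -380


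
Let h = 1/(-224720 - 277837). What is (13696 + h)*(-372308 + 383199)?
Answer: 74962978127861/502557 ≈ 1.4916e+8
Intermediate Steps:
h = -1/502557 (h = 1/(-502557) = -1/502557 ≈ -1.9898e-6)
(13696 + h)*(-372308 + 383199) = (13696 - 1/502557)*(-372308 + 383199) = (6883020671/502557)*10891 = 74962978127861/502557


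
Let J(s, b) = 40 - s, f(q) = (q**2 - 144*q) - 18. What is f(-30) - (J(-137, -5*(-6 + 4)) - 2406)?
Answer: 7431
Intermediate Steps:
f(q) = -18 + q**2 - 144*q
f(-30) - (J(-137, -5*(-6 + 4)) - 2406) = (-18 + (-30)**2 - 144*(-30)) - ((40 - 1*(-137)) - 2406) = (-18 + 900 + 4320) - ((40 + 137) - 2406) = 5202 - (177 - 2406) = 5202 - 1*(-2229) = 5202 + 2229 = 7431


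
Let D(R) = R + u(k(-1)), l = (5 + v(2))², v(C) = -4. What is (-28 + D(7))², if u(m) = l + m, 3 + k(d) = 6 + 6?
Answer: 121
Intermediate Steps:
k(d) = 9 (k(d) = -3 + (6 + 6) = -3 + 12 = 9)
l = 1 (l = (5 - 4)² = 1² = 1)
u(m) = 1 + m
D(R) = 10 + R (D(R) = R + (1 + 9) = R + 10 = 10 + R)
(-28 + D(7))² = (-28 + (10 + 7))² = (-28 + 17)² = (-11)² = 121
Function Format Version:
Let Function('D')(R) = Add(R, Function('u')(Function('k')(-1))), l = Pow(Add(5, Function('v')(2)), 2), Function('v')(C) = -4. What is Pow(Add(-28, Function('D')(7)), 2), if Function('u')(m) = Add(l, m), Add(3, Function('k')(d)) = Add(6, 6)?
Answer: 121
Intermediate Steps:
Function('k')(d) = 9 (Function('k')(d) = Add(-3, Add(6, 6)) = Add(-3, 12) = 9)
l = 1 (l = Pow(Add(5, -4), 2) = Pow(1, 2) = 1)
Function('u')(m) = Add(1, m)
Function('D')(R) = Add(10, R) (Function('D')(R) = Add(R, Add(1, 9)) = Add(R, 10) = Add(10, R))
Pow(Add(-28, Function('D')(7)), 2) = Pow(Add(-28, Add(10, 7)), 2) = Pow(Add(-28, 17), 2) = Pow(-11, 2) = 121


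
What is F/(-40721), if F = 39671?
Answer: -39671/40721 ≈ -0.97421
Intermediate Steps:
F/(-40721) = 39671/(-40721) = 39671*(-1/40721) = -39671/40721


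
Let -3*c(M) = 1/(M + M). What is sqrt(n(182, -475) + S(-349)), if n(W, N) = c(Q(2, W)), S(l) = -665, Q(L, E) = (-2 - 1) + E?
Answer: I*sqrt(767062614)/1074 ≈ 25.788*I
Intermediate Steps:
Q(L, E) = -3 + E
c(M) = -1/(6*M) (c(M) = -1/(3*(M + M)) = -1/(2*M)/3 = -1/(6*M))
n(W, N) = -1/(6*(-3 + W))
sqrt(n(182, -475) + S(-349)) = sqrt(-1/(-18 + 6*182) - 665) = sqrt(-1/(-18 + 1092) - 665) = sqrt(-1/1074 - 665) = sqrt(-714211/1074) = I*sqrt(767062614)/1074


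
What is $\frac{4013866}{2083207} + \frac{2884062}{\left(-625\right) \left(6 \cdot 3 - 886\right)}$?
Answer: $\frac{584687175131}{80724271250} \approx 7.243$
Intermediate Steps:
$\frac{4013866}{2083207} + \frac{2884062}{\left(-625\right) \left(6 \cdot 3 - 886\right)} = 4013866 \cdot \frac{1}{2083207} + \frac{2884062}{\left(-625\right) \left(18 - 886\right)} = \frac{4013866}{2083207} + \frac{2884062}{\left(-625\right) \left(-868\right)} = \frac{4013866}{2083207} + \frac{2884062}{542500} = \frac{4013866}{2083207} + 2884062 \cdot \frac{1}{542500} = \frac{4013866}{2083207} + \frac{1442031}{271250} = \frac{584687175131}{80724271250}$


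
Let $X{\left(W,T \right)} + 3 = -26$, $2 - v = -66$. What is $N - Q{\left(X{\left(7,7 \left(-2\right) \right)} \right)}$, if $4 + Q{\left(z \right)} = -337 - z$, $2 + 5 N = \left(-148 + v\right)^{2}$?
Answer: $\frac{7958}{5} \approx 1591.6$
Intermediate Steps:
$v = 68$ ($v = 2 - -66 = 2 + 66 = 68$)
$X{\left(W,T \right)} = -29$ ($X{\left(W,T \right)} = -3 - 26 = -29$)
$N = \frac{6398}{5}$ ($N = - \frac{2}{5} + \frac{\left(-148 + 68\right)^{2}}{5} = - \frac{2}{5} + \frac{\left(-80\right)^{2}}{5} = - \frac{2}{5} + \frac{1}{5} \cdot 6400 = - \frac{2}{5} + 1280 = \frac{6398}{5} \approx 1279.6$)
$Q{\left(z \right)} = -341 - z$ ($Q{\left(z \right)} = -4 - \left(337 + z\right) = -341 - z$)
$N - Q{\left(X{\left(7,7 \left(-2\right) \right)} \right)} = \frac{6398}{5} - \left(-341 - -29\right) = \frac{6398}{5} - \left(-341 + 29\right) = \frac{6398}{5} - -312 = \frac{6398}{5} + 312 = \frac{7958}{5}$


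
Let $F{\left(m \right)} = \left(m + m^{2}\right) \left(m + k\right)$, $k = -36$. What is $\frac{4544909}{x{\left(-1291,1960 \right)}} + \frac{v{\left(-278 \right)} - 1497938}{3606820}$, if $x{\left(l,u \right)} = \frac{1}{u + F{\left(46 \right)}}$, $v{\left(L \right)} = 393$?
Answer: $\frac{11043975070236653}{103052} \approx 1.0717 \cdot 10^{11}$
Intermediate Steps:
$F{\left(m \right)} = \left(-36 + m\right) \left(m + m^{2}\right)$ ($F{\left(m \right)} = \left(m + m^{2}\right) \left(m - 36\right) = \left(m + m^{2}\right) \left(-36 + m\right) = \left(-36 + m\right) \left(m + m^{2}\right)$)
$x{\left(l,u \right)} = \frac{1}{21620 + u}$ ($x{\left(l,u \right)} = \frac{1}{u + 46 \left(-36 + 46^{2} - 1610\right)} = \frac{1}{u + 46 \left(-36 + 2116 - 1610\right)} = \frac{1}{u + 46 \cdot 470} = \frac{1}{u + 21620} = \frac{1}{21620 + u}$)
$\frac{4544909}{x{\left(-1291,1960 \right)}} + \frac{v{\left(-278 \right)} - 1497938}{3606820} = \frac{4544909}{\frac{1}{21620 + 1960}} + \frac{393 - 1497938}{3606820} = \frac{4544909}{\frac{1}{23580}} - \frac{42787}{103052} = 4544909 \frac{1}{\frac{1}{23580}} - \frac{42787}{103052} = 4544909 \cdot 23580 - \frac{42787}{103052} = 107168954220 - \frac{42787}{103052} = \frac{11043975070236653}{103052}$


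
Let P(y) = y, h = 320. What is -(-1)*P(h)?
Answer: 320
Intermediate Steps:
-(-1)*P(h) = -(-1)*320 = -1*(-320) = 320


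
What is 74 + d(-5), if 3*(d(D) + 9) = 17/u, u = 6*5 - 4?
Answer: 5087/78 ≈ 65.218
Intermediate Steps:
u = 26 (u = 30 - 4 = 26)
d(D) = -685/78 (d(D) = -9 + (17/26)/3 = -9 + (17*(1/26))/3 = -9 + (1/3)*(17/26) = -9 + 17/78 = -685/78)
74 + d(-5) = 74 - 685/78 = 5087/78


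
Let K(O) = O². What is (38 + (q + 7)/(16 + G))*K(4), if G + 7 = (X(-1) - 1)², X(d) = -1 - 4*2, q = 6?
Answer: 66480/109 ≈ 609.91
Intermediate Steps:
X(d) = -9 (X(d) = -1 - 8 = -9)
G = 93 (G = -7 + (-9 - 1)² = -7 + (-10)² = -7 + 100 = 93)
(38 + (q + 7)/(16 + G))*K(4) = (38 + (6 + 7)/(16 + 93))*4² = (38 + 13/109)*16 = (4155/109)*16 = 66480/109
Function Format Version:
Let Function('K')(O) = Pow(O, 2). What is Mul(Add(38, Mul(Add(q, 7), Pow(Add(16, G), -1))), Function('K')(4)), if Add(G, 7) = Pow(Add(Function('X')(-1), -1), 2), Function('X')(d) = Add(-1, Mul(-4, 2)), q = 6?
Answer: Rational(66480, 109) ≈ 609.91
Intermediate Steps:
Function('X')(d) = -9 (Function('X')(d) = Add(-1, -8) = -9)
G = 93 (G = Add(-7, Pow(Add(-9, -1), 2)) = Add(-7, Pow(-10, 2)) = Add(-7, 100) = 93)
Mul(Add(38, Mul(Add(q, 7), Pow(Add(16, G), -1))), Function('K')(4)) = Mul(Add(38, Mul(Add(6, 7), Pow(Add(16, 93), -1))), Pow(4, 2)) = Mul(Add(38, Mul(13, Pow(109, -1))), 16) = Mul(Add(38, Mul(13, Rational(1, 109))), 16) = Mul(Add(38, Rational(13, 109)), 16) = Mul(Rational(4155, 109), 16) = Rational(66480, 109)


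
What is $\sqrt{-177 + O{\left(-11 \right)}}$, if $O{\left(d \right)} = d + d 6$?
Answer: $i \sqrt{254} \approx 15.937 i$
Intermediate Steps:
$O{\left(d \right)} = 7 d$ ($O{\left(d \right)} = d + 6 d = 7 d$)
$\sqrt{-177 + O{\left(-11 \right)}} = \sqrt{-177 + 7 \left(-11\right)} = \sqrt{-177 - 77} = \sqrt{-254} = i \sqrt{254}$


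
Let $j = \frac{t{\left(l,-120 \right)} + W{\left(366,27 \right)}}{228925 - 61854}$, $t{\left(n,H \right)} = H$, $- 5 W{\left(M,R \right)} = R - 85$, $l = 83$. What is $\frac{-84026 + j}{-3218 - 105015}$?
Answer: $\frac{70191539772}{90412977715} \approx 0.77634$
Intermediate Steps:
$W{\left(M,R \right)} = 17 - \frac{R}{5}$ ($W{\left(M,R \right)} = - \frac{R - 85}{5} = - \frac{-85 + R}{5} = 17 - \frac{R}{5}$)
$j = - \frac{542}{835355}$ ($j = \frac{-120 + \left(17 - \frac{27}{5}\right)}{228925 - 61854} = \frac{-120 + \left(17 - \frac{27}{5}\right)}{167071} = \left(-120 + \frac{58}{5}\right) \frac{1}{167071} = \left(- \frac{542}{5}\right) \frac{1}{167071} = - \frac{542}{835355} \approx -0.00064883$)
$\frac{-84026 + j}{-3218 - 105015} = \frac{-84026 - \frac{542}{835355}}{-3218 - 105015} = - \frac{70191539772}{835355 \left(-108233\right)} = \left(- \frac{70191539772}{835355}\right) \left(- \frac{1}{108233}\right) = \frac{70191539772}{90412977715}$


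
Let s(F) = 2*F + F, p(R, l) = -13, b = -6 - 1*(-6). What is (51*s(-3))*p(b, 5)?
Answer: 5967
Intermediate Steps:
b = 0 (b = -6 + 6 = 0)
s(F) = 3*F
(51*s(-3))*p(b, 5) = (51*(3*(-3)))*(-13) = (51*(-9))*(-13) = -459*(-13) = 5967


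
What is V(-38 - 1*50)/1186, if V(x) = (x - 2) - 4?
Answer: -47/593 ≈ -0.079258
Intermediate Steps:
V(x) = -6 + x (V(x) = (-2 + x) - 4 = -6 + x)
V(-38 - 1*50)/1186 = (-6 + (-38 - 1*50))/1186 = (-6 + (-38 - 50))*(1/1186) = (-6 - 88)*(1/1186) = -94*1/1186 = -47/593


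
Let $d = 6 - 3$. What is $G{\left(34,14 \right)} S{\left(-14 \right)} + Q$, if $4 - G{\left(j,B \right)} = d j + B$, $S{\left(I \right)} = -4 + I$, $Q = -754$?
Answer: $1262$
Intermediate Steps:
$d = 3$ ($d = 6 - 3 = 3$)
$G{\left(j,B \right)} = 4 - B - 3 j$ ($G{\left(j,B \right)} = 4 - \left(3 j + B\right) = 4 - \left(B + 3 j\right) = 4 - B - 3 j$)
$G{\left(34,14 \right)} S{\left(-14 \right)} + Q = \left(4 - 14 - 102\right) \left(-4 - 14\right) - 754 = \left(4 - 14 - 102\right) \left(-18\right) - 754 = \left(-112\right) \left(-18\right) - 754 = 2016 - 754 = 1262$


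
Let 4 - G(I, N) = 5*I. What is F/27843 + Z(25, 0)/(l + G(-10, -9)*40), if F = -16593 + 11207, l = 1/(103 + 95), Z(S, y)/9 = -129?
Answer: -8703983020/11907922083 ≈ -0.73094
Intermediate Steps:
Z(S, y) = -1161 (Z(S, y) = 9*(-129) = -1161)
l = 1/198 ≈ 0.0050505
F = -5386
G(I, N) = 4 - 5*I
F/27843 + Z(25, 0)/(l + G(-10, -9)*40) = -5386/27843 - 1161/(1/198 + (4 - 5*(-10))*40) = -5386*1/27843 - 1161/(1/198 + (4 + 50)*40) = -5386/27843 - 1161/(1/198 + 54*40) = -5386/27843 - 1161/(1/198 + 2160) = -5386/27843 - 1161/427681/198 = -5386/27843 - 1161*198/427681 = -5386/27843 - 229878/427681 = -8703983020/11907922083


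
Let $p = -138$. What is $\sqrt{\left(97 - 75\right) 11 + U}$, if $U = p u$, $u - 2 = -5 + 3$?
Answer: $11 \sqrt{2} \approx 15.556$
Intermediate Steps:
$u = 0$ ($u = 2 + \left(-5 + 3\right) = 2 - 2 = 0$)
$U = 0$ ($U = \left(-138\right) 0 = 0$)
$\sqrt{\left(97 - 75\right) 11 + U} = \sqrt{\left(97 - 75\right) 11 + 0} = \sqrt{22 \cdot 11 + 0} = \sqrt{242 + 0} = \sqrt{242} = 11 \sqrt{2}$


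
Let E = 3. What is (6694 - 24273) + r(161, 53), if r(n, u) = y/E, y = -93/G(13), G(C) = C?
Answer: -228558/13 ≈ -17581.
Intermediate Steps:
y = -93/13 ≈ -7.1538
r(n, u) = -31/13 (r(n, u) = -93/13/3 = -93/13*⅓ = -31/13)
(6694 - 24273) + r(161, 53) = (6694 - 24273) - 31/13 = -17579 - 31/13 = -228558/13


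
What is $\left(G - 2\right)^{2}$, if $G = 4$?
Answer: $4$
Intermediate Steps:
$\left(G - 2\right)^{2} = \left(4 - 2\right)^{2} = 2^{2} = 4$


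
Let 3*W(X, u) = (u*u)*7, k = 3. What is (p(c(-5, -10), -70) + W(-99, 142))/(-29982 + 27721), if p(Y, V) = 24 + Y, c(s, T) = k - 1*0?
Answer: -141229/6783 ≈ -20.821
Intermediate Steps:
W(X, u) = 7*u**2/3 (W(X, u) = ((u*u)*7)/3 = (u**2*7)/3 = (7*u**2)/3 = 7*u**2/3)
c(s, T) = 3 (c(s, T) = 3 - 1*0 = 3 + 0 = 3)
(p(c(-5, -10), -70) + W(-99, 142))/(-29982 + 27721) = ((24 + 3) + (7/3)*142**2)/(-29982 + 27721) = (27 + (7/3)*20164)/(-2261) = (27 + 141148/3)*(-1/2261) = (141229/3)*(-1/2261) = -141229/6783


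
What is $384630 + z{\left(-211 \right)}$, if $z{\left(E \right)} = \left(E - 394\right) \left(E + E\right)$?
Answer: $639940$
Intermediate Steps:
$z{\left(E \right)} = 2 E \left(-394 + E\right)$ ($z{\left(E \right)} = \left(-394 + E\right) 2 E = 2 E \left(-394 + E\right)$)
$384630 + z{\left(-211 \right)} = 384630 + 2 \left(-211\right) \left(-394 - 211\right) = 384630 + 2 \left(-211\right) \left(-605\right) = 384630 + 255310 = 639940$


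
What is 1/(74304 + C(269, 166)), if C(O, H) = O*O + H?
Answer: 1/146831 ≈ 6.8106e-6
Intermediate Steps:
C(O, H) = H + O**2 (C(O, H) = O**2 + H = H + O**2)
1/(74304 + C(269, 166)) = 1/(74304 + (166 + 269**2)) = 1/(74304 + (166 + 72361)) = 1/(74304 + 72527) = 1/146831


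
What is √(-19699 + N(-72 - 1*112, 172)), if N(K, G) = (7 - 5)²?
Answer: I*√19695 ≈ 140.34*I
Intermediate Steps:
N(K, G) = 4 (N(K, G) = 2² = 4)
√(-19699 + N(-72 - 1*112, 172)) = √(-19699 + 4) = √(-19695) = I*√19695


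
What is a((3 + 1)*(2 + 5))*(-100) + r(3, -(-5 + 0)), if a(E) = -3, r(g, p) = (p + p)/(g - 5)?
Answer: 295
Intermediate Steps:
r(g, p) = 2*p/(-5 + g) (r(g, p) = (2*p)/(-5 + g) = 2*p/(-5 + g))
a((3 + 1)*(2 + 5))*(-100) + r(3, -(-5 + 0)) = -3*(-100) + 2*(-(-5 + 0))/(-5 + 3) = 300 + 2*(-1*(-5))/(-2) = 300 + 2*5*(-½) = 300 - 5 = 295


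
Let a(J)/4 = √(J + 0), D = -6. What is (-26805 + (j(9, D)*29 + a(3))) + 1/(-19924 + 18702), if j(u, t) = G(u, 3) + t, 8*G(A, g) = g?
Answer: -131820199/4888 + 4*√3 ≈ -26961.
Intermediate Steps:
G(A, g) = g/8
a(J) = 4*√J (a(J) = 4*√(J + 0) = 4*√J)
j(u, t) = 3/8 + t (j(u, t) = (⅛)*3 + t = 3/8 + t)
(-26805 + (j(9, D)*29 + a(3))) + 1/(-19924 + 18702) = (-26805 + ((3/8 - 6)*29 + 4*√3)) + 1/(-19924 + 18702) = (-26805 + (-45/8*29 + 4*√3)) + 1/(-1222) = (-26805 + (-1305/8 + 4*√3)) - 1/1222 = (-215745/8 + 4*√3) - 1/1222 = -131820199/4888 + 4*√3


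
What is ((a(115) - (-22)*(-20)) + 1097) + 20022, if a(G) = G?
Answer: 20794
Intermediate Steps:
((a(115) - (-22)*(-20)) + 1097) + 20022 = ((115 - (-22)*(-20)) + 1097) + 20022 = ((115 - 1*440) + 1097) + 20022 = ((115 - 440) + 1097) + 20022 = (-325 + 1097) + 20022 = 772 + 20022 = 20794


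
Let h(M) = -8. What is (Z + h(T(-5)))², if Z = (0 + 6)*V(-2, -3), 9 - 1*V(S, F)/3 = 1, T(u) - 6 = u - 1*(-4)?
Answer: 18496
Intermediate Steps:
T(u) = 10 + u (T(u) = 6 + (u - 1*(-4)) = 6 + (u + 4) = 6 + (4 + u) = 10 + u)
V(S, F) = 24 (V(S, F) = 27 - 3*1 = 27 - 3 = 24)
Z = 144 (Z = (0 + 6)*24 = 6*24 = 144)
(Z + h(T(-5)))² = (144 - 8)² = 136² = 18496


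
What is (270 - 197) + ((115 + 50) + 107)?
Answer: 345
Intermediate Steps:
(270 - 197) + ((115 + 50) + 107) = 73 + (165 + 107) = 73 + 272 = 345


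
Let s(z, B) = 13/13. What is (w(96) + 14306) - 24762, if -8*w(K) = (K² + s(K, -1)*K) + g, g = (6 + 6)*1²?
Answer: -23243/2 ≈ -11622.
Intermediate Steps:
g = 12 (g = 12*1 = 12)
s(z, B) = 1 (s(z, B) = 13*(1/13) = 1)
w(K) = -3/2 - K/8 - K²/8 (w(K) = -((K² + 1*K) + 12)/8 = -((K² + K) + 12)/8 = -((K + K²) + 12)/8 = -(12 + K + K²)/8 = -3/2 - K/8 - K²/8)
(w(96) + 14306) - 24762 = ((-3/2 - ⅛*96 - ⅛*96²) + 14306) - 24762 = ((-3/2 - 12 - ⅛*9216) + 14306) - 24762 = ((-3/2 - 12 - 1152) + 14306) - 24762 = (-2331/2 + 14306) - 24762 = 26281/2 - 24762 = -23243/2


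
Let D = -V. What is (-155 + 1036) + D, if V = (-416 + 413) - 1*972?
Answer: 1856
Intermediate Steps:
V = -975 (V = -3 - 972 = -975)
D = 975 (D = -1*(-975) = 975)
(-155 + 1036) + D = (-155 + 1036) + 975 = 881 + 975 = 1856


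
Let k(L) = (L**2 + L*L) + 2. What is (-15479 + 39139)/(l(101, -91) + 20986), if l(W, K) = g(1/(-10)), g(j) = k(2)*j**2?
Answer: 236600/209861 ≈ 1.1274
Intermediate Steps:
k(L) = 2 + 2*L**2 (k(L) = (L**2 + L**2) + 2 = 2*L**2 + 2 = 2 + 2*L**2)
g(j) = 10*j**2 (g(j) = (2 + 2*2**2)*j**2 = (2 + 2*4)*j**2 = (2 + 8)*j**2 = 10*j**2)
l(W, K) = 1/10 (l(W, K) = 10*(1/(-10))**2 = 10*(-1/10)**2 = 10*(1/100) = 1/10)
(-15479 + 39139)/(l(101, -91) + 20986) = (-15479 + 39139)/(1/10 + 20986) = 23660/(209861/10) = 23660*(10/209861) = 236600/209861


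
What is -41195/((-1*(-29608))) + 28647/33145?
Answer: -517227899/981357160 ≈ -0.52705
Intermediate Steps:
-41195/((-1*(-29608))) + 28647/33145 = -41195/29608 + 28647*(1/33145) = -41195*1/29608 + 28647/33145 = -41195/29608 + 28647/33145 = -517227899/981357160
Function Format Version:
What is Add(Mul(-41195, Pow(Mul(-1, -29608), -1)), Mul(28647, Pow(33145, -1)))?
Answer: Rational(-517227899, 981357160) ≈ -0.52705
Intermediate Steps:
Add(Mul(-41195, Pow(Mul(-1, -29608), -1)), Mul(28647, Pow(33145, -1))) = Add(Mul(-41195, Pow(29608, -1)), Mul(28647, Rational(1, 33145))) = Add(Mul(-41195, Rational(1, 29608)), Rational(28647, 33145)) = Add(Rational(-41195, 29608), Rational(28647, 33145)) = Rational(-517227899, 981357160)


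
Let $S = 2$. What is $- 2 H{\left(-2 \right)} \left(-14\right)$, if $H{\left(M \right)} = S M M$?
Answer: $224$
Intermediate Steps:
$H{\left(M \right)} = 2 M^{2}$ ($H{\left(M \right)} = 2 M M = 2 M^{2}$)
$- 2 H{\left(-2 \right)} \left(-14\right) = - 2 \cdot 2 \left(-2\right)^{2} \left(-14\right) = - 2 \cdot 2 \cdot 4 \left(-14\right) = \left(-2\right) 8 \left(-14\right) = \left(-16\right) \left(-14\right) = 224$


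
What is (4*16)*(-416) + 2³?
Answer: -26616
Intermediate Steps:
(4*16)*(-416) + 2³ = 64*(-416) + 8 = -26624 + 8 = -26616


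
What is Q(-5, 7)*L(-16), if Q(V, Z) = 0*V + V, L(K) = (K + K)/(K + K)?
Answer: -5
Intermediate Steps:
L(K) = 1 (L(K) = (2*K)/((2*K)) = (2*K)*(1/(2*K)) = 1)
Q(V, Z) = V (Q(V, Z) = 0 + V = V)
Q(-5, 7)*L(-16) = -5*1 = -5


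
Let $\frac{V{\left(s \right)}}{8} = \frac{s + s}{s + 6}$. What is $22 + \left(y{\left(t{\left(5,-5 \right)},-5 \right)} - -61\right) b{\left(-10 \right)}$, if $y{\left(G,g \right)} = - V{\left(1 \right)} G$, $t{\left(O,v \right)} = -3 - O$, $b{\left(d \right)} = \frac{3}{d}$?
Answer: $- \frac{25}{14} \approx -1.7857$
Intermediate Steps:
$V{\left(s \right)} = \frac{16 s}{6 + s}$ ($V{\left(s \right)} = 8 \frac{s + s}{s + 6} = 8 \frac{2 s}{6 + s} = \frac{16 s}{6 + s}$)
$y{\left(G,g \right)} = - \frac{16 G}{7}$ ($y{\left(G,g \right)} = - \frac{16 \cdot 1}{6 + 1} G = - \frac{16 \cdot 1}{7} G = \left(-1\right) \frac{16}{7} G = - \frac{16 G}{7}$)
$22 + \left(y{\left(t{\left(5,-5 \right)},-5 \right)} - -61\right) b{\left(-10 \right)} = 22 + \left(- \frac{16 \left(-3 - 5\right)}{7} - -61\right) \frac{3}{-10} = 22 + \left(- \frac{16 \left(-3 - 5\right)}{7} + 61\right) 3 \left(- \frac{1}{10}\right) = 22 + \left(\left(- \frac{16}{7}\right) \left(-8\right) + 61\right) \left(- \frac{3}{10}\right) = 22 + \left(\frac{128}{7} + 61\right) \left(- \frac{3}{10}\right) = 22 + \frac{555}{7} \left(- \frac{3}{10}\right) = 22 - \frac{333}{14} = - \frac{25}{14}$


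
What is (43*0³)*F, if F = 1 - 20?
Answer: 0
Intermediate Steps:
F = -19
(43*0³)*F = (43*0³)*(-19) = (43*0)*(-19) = 0*(-19) = 0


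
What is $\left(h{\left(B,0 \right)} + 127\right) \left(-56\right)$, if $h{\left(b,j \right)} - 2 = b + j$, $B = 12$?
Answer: $-7896$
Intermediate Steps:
$h{\left(b,j \right)} = 2 + b + j$ ($h{\left(b,j \right)} = 2 + \left(b + j\right) = 2 + b + j$)
$\left(h{\left(B,0 \right)} + 127\right) \left(-56\right) = \left(\left(2 + 12 + 0\right) + 127\right) \left(-56\right) = \left(14 + 127\right) \left(-56\right) = 141 \left(-56\right) = -7896$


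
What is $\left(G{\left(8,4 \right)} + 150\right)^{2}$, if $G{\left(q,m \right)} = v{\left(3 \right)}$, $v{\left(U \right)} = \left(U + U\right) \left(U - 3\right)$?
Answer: $22500$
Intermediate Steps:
$v{\left(U \right)} = 2 U \left(-3 + U\right)$
$G{\left(q,m \right)} = 0$ ($G{\left(q,m \right)} = 2 \cdot 3 \left(-3 + 3\right) = 2 \cdot 3 \cdot 0 = 0$)
$\left(G{\left(8,4 \right)} + 150\right)^{2} = \left(0 + 150\right)^{2} = 150^{2} = 22500$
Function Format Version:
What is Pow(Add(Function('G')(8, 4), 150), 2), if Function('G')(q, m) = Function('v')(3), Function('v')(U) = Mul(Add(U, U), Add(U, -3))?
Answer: 22500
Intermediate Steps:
Function('v')(U) = Mul(2, U, Add(-3, U)) (Function('v')(U) = Mul(Mul(2, U), Add(-3, U)) = Mul(2, U, Add(-3, U)))
Function('G')(q, m) = 0 (Function('G')(q, m) = Mul(2, 3, Add(-3, 3)) = Mul(2, 3, 0) = 0)
Pow(Add(Function('G')(8, 4), 150), 2) = Pow(Add(0, 150), 2) = Pow(150, 2) = 22500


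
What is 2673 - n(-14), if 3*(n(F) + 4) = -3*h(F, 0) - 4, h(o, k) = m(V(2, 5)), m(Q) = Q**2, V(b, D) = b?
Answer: 8047/3 ≈ 2682.3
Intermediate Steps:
h(o, k) = 4 (h(o, k) = 2**2 = 4)
n(F) = -28/3 (n(F) = -4 + (-3*4 - 4)/3 = -4 + (-12 - 4)/3 = -4 + (1/3)*(-16) = -4 - 16/3 = -28/3)
2673 - n(-14) = 2673 - 1*(-28/3) = 2673 + 28/3 = 8047/3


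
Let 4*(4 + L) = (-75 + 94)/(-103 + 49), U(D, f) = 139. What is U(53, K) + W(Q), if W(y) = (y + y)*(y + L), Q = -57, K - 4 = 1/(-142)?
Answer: 255709/36 ≈ 7103.0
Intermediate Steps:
K = 567/142 (K = 4 + 1/(-142) = 4 - 1/142 = 567/142 ≈ 3.9930)
L = -883/216 (L = -4 + ((-75 + 94)/(-103 + 49))/4 = -4 + (19/(-54))/4 = -4 + (19*(-1/54))/4 = -4 + (¼)*(-19/54) = -4 - 19/216 = -883/216 ≈ -4.0880)
W(y) = 2*y*(-883/216 + y) (W(y) = (y + y)*(y - 883/216) = (2*y)*(-883/216 + y) = 2*y*(-883/216 + y))
U(53, K) + W(Q) = 139 + (1/108)*(-57)*(-883 + 216*(-57)) = 139 + (1/108)*(-57)*(-883 - 12312) = 139 + (1/108)*(-57)*(-13195) = 139 + 250705/36 = 255709/36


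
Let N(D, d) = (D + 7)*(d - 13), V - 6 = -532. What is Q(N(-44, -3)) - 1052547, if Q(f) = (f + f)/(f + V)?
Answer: -34733459/33 ≈ -1.0525e+6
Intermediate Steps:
V = -526 (V = 6 - 532 = -526)
N(D, d) = (-13 + d)*(7 + D) (N(D, d) = (7 + D)*(-13 + d) = (-13 + d)*(7 + D))
Q(f) = 2*f/(-526 + f) (Q(f) = (f + f)/(f - 526) = (2*f)/(-526 + f) = 2*f/(-526 + f))
Q(N(-44, -3)) - 1052547 = 2*(-91 - 13*(-44) + 7*(-3) - 44*(-3))/(-526 + (-91 - 13*(-44) + 7*(-3) - 44*(-3))) - 1052547 = 2*(-91 + 572 - 21 + 132)/(-526 + (-91 + 572 - 21 + 132)) - 1052547 = 2*592/(-526 + 592) - 1052547 = 2*592/66 - 1052547 = 2*592*(1/66) - 1052547 = 592/33 - 1052547 = -34733459/33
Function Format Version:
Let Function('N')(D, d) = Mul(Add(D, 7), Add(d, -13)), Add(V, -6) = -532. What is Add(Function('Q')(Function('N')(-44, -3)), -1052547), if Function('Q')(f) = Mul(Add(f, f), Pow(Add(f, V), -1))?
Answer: Rational(-34733459, 33) ≈ -1.0525e+6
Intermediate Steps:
V = -526 (V = Add(6, -532) = -526)
Function('N')(D, d) = Mul(Add(-13, d), Add(7, D)) (Function('N')(D, d) = Mul(Add(7, D), Add(-13, d)) = Mul(Add(-13, d), Add(7, D)))
Function('Q')(f) = Mul(2, f, Pow(Add(-526, f), -1)) (Function('Q')(f) = Mul(Add(f, f), Pow(Add(f, -526), -1)) = Mul(Mul(2, f), Pow(Add(-526, f), -1)) = Mul(2, f, Pow(Add(-526, f), -1)))
Add(Function('Q')(Function('N')(-44, -3)), -1052547) = Add(Mul(2, Add(-91, Mul(-13, -44), Mul(7, -3), Mul(-44, -3)), Pow(Add(-526, Add(-91, Mul(-13, -44), Mul(7, -3), Mul(-44, -3))), -1)), -1052547) = Add(Mul(2, Add(-91, 572, -21, 132), Pow(Add(-526, Add(-91, 572, -21, 132)), -1)), -1052547) = Add(Mul(2, 592, Pow(Add(-526, 592), -1)), -1052547) = Add(Mul(2, 592, Pow(66, -1)), -1052547) = Add(Mul(2, 592, Rational(1, 66)), -1052547) = Add(Rational(592, 33), -1052547) = Rational(-34733459, 33)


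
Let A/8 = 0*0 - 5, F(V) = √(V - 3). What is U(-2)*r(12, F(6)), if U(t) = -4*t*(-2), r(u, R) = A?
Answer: 640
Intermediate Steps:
F(V) = √(-3 + V)
A = -40 (A = 8*(0*0 - 5) = 8*(0 - 5) = 8*(-5) = -40)
r(u, R) = -40
U(t) = 8*t
U(-2)*r(12, F(6)) = (8*(-2))*(-40) = -16*(-40) = 640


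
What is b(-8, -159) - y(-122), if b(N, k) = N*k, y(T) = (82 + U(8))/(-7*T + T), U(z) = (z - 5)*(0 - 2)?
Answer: 232757/183 ≈ 1271.9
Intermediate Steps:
U(z) = 10 - 2*z (U(z) = (-5 + z)*(-2) = 10 - 2*z)
y(T) = -38/(3*T) (y(T) = (82 + (10 - 2*8))/(-7*T + T) = (82 + (10 - 16))/((-6*T)) = (82 - 6)*(-1/(6*T)) = 76*(-1/(6*T)) = -38/(3*T))
b(-8, -159) - y(-122) = -8*(-159) - (-38)/(3*(-122)) = 1272 - (-38)*(-1)/(3*122) = 1272 - 1*19/183 = 1272 - 19/183 = 232757/183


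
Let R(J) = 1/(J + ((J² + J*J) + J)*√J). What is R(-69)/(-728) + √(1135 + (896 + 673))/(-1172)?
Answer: -845696206699/19060691434512 + 137*I*√69/65053554384 ≈ -0.044369 + 1.7493e-8*I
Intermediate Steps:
R(J) = 1/(J + √J*(J + 2*J²)) (R(J) = 1/(J + ((J² + J²) + J)*√J) = 1/(J + (2*J² + J)*√J) = 1/(J + (J + 2*J²)*√J) = 1/(J + √J*(J + 2*J²)))
R(-69)/(-728) + √(1135 + (896 + 673))/(-1172) = 1/((-69 + (-69)^(3/2) + 2*(-69)^(5/2))*(-728)) + √(1135 + (896 + 673))/(-1172) = -1/728/(-69 - 69*I*√69 + 2*(4761*I*√69)) + √(1135 + 1569)*(-1/1172) = -1/728/(-69 - 69*I*√69 + 9522*I*√69) + √2704*(-1/1172) = -1/728/(-69 + 9453*I*√69) + 52*(-1/1172) = -1/(728*(-69 + 9453*I*√69)) - 13/293 = -13/293 - 1/(728*(-69 + 9453*I*√69))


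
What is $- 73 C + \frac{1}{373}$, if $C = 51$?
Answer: $- \frac{1388678}{373} \approx -3723.0$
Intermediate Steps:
$- 73 C + \frac{1}{373} = \left(-73\right) 51 + \frac{1}{373} = -3723 + \frac{1}{373} = - \frac{1388678}{373}$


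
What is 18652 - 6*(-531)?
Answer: 21838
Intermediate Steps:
18652 - 6*(-531) = 18652 + 3186 = 21838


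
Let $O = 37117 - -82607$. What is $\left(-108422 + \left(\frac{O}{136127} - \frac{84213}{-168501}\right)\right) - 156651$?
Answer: $- \frac{2026696581326332}{7645845209} \approx -2.6507 \cdot 10^{5}$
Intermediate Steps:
$O = 119724$ ($O = 37117 + 82607 = 119724$)
$\left(-108422 + \left(\frac{O}{136127} - \frac{84213}{-168501}\right)\right) - 156651 = \left(-108422 + \left(\frac{119724}{136127} - \frac{84213}{-168501}\right)\right) - 156651 = \left(-108422 + \left(119724 \cdot \frac{1}{136127} - - \frac{28071}{56167}\right)\right) - 156651 = \left(-108422 + \left(\frac{119724}{136127} + \frac{28071}{56167}\right)\right) - 156651 = \left(-108422 + \frac{10545758925}{7645845209}\right) - 156651 = - \frac{828967283491273}{7645845209} - 156651 = - \frac{2026696581326332}{7645845209}$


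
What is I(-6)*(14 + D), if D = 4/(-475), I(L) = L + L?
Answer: -79752/475 ≈ -167.90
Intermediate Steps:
I(L) = 2*L
D = -4/475 (D = 4*(-1/475) = -4/475 ≈ -0.0084210)
I(-6)*(14 + D) = (2*(-6))*(14 - 4/475) = -12*6646/475 = -79752/475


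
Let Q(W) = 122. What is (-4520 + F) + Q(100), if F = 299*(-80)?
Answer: -28318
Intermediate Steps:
F = -23920
(-4520 + F) + Q(100) = (-4520 - 23920) + 122 = -28440 + 122 = -28318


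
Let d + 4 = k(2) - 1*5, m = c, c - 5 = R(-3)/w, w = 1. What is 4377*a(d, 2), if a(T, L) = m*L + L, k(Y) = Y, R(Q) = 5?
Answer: 96294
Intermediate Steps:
c = 10 (c = 5 + 5/1 = 5 + 5*1 = 5 + 5 = 10)
m = 10
d = -7 (d = -4 + (2 - 1*5) = -4 + (2 - 5) = -4 - 3 = -7)
a(T, L) = 11*L (a(T, L) = 10*L + L = 11*L)
4377*a(d, 2) = 4377*(11*2) = 4377*22 = 96294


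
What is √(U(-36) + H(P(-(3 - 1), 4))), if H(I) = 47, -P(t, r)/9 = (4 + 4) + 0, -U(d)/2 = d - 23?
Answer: √165 ≈ 12.845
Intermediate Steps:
U(d) = 46 - 2*d (U(d) = -2*(d - 23) = -2*(-23 + d) = 46 - 2*d)
P(t, r) = -72 (P(t, r) = -9*((4 + 4) + 0) = -9*(8 + 0) = -9*8 = -72)
√(U(-36) + H(P(-(3 - 1), 4))) = √((46 - 2*(-36)) + 47) = √((46 + 72) + 47) = √(118 + 47) = √165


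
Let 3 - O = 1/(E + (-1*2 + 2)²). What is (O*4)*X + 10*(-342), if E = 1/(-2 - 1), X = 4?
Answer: -3324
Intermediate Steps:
E = -⅓ (E = 1/(-3) = -⅓ ≈ -0.33333)
O = 6 (O = 3 - 1/(-⅓ + (-1*2 + 2)²) = 3 - 1/(-⅓ + (-2 + 2)²) = 3 - 1/(-⅓ + 0²) = 3 - 1/(-⅓ + 0) = 3 - 1/(-⅓) = 3 - 1*(-3) = 3 + 3 = 6)
(O*4)*X + 10*(-342) = (6*4)*4 + 10*(-342) = 24*4 - 3420 = 96 - 3420 = -3324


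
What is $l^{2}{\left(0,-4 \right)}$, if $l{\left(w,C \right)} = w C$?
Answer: $0$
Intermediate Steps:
$l{\left(w,C \right)} = C w$
$l^{2}{\left(0,-4 \right)} = \left(\left(-4\right) 0\right)^{2} = 0^{2} = 0$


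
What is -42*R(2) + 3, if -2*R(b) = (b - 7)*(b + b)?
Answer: -417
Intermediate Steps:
R(b) = -b*(-7 + b) (R(b) = -(b - 7)*(b + b)/2 = -(-7 + b)*2*b/2 = -b*(-7 + b))
-42*R(2) + 3 = -84*(7 - 1*2) + 3 = -84*(7 - 2) + 3 = -84*5 + 3 = -42*10 + 3 = -420 + 3 = -417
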